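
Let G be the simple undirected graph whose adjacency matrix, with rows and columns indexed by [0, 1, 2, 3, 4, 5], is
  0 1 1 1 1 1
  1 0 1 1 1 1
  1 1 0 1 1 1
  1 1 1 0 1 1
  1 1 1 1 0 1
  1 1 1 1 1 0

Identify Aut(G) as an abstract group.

the symmetric group on 6 letters

All 6 vertices are pairwise adjacent: G = K_6. Every bijection on the vertex set is an automorphism of K_6; hence Aut(K_6) ≅ S_6, order 720.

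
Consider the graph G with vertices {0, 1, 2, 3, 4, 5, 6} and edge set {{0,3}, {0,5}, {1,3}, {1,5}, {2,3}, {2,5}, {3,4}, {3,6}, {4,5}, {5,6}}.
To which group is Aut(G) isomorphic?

The vertices split by degree into {3, 5} (degree 5) and {0, 1, 2, 4, 6} (degree 2); every edge runs between the two parts, so G is the complete bipartite graph K_{2,5}. Automorphisms preserve the bipartition setwise (since the parts differ in size) and act as S_2 × S_5 within it; |Aut| = 240.

S_2 × S_5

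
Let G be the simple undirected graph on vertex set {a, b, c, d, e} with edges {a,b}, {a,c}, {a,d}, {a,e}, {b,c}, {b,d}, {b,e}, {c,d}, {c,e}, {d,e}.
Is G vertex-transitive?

Yes

All 5 vertices are pairwise adjacent: G = K_5. Every bijection on the vertex set is an automorphism of K_5; hence Aut(K_5) ≅ S_5, order 120. This group acts transitively on the 5 vertices.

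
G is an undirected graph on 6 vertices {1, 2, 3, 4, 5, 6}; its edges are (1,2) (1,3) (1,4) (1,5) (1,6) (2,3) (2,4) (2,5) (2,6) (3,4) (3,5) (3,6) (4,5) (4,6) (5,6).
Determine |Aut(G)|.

Every vertex has degree 5, so G is the complete graph K_6. Every bijection on the vertex set is an automorphism of K_6; hence Aut(K_6) ≅ S_6, order 720.

720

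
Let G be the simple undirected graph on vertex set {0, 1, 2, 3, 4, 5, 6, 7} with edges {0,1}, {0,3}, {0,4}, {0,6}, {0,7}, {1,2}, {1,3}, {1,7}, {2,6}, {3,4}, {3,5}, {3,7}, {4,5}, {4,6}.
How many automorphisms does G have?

1

The degree sequence is [5, 4, 2, 5, 4, 2, 3, 3]. Checking the degree-preserving permutations of the vertex set shows that none except the identity preserves every edge, so Aut(G) is trivial.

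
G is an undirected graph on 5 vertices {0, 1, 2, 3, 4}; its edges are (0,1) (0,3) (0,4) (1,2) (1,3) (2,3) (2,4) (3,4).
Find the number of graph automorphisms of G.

8

Vertex 3 is the unique vertex of degree 4; the remaining 4 vertices each have degree 3 and induce a cycle, so G is the wheel on 5 vertices with hub 3. With the hub fixed, the remaining symmetry is that of the rim cycle C_4, giving the dihedral group D_4.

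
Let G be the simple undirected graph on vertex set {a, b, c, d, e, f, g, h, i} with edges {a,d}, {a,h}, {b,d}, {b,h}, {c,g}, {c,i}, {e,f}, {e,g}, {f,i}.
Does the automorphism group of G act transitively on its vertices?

No

G has two connected components, {c, e, f, g, i} and {a, b, d, h}; each is 2-regular, so G = C_5 ⊔ C_4. The orbit of a under Aut(G) is {a, b, d, h}, which does not contain c, so G is not vertex-transitive.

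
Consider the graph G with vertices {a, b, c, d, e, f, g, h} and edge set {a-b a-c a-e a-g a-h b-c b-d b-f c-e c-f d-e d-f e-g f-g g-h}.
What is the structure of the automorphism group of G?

The degree sequence is [5, 4, 4, 3, 4, 4, 4, 2]. Checking the degree-preserving permutations of the vertex set shows that none except the identity preserves every edge, so Aut(G) is trivial.

{e}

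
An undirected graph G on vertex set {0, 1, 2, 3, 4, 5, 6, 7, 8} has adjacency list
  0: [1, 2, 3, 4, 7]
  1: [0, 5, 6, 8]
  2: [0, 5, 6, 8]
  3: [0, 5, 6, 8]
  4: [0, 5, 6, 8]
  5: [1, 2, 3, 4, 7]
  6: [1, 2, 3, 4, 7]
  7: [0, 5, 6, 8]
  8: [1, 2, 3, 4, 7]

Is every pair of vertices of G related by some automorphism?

Automorphisms preserve degree, but G has vertices of degree 4 and vertices of degree 5; no automorphism maps one to the other, so G is not vertex-transitive.

No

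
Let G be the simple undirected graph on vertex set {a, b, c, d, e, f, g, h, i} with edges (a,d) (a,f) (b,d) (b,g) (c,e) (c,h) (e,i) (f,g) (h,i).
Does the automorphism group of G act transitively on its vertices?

No

G has two connected components, {a, b, d, f, g} and {c, e, h, i}; each is 2-regular, so G = C_5 ⊔ C_4. The orbit of a under Aut(G) is {a, b, d, f, g}, which does not contain c, so G is not vertex-transitive.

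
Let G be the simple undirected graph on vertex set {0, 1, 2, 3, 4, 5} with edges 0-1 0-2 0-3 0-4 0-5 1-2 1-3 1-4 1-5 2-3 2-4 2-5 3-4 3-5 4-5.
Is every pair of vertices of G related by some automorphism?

All 6 vertices are pairwise adjacent: G = K_6. Any permutation of the 6 vertices preserves K_6, so Aut(K_6) = S_6 of order 6! = 720. This group acts transitively on the 6 vertices.

Yes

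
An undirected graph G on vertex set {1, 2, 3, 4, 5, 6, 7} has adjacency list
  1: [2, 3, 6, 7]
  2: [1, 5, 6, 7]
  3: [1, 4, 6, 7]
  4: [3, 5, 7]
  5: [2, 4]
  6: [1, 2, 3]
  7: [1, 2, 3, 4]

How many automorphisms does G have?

1

The degree sequence is [4, 4, 4, 3, 2, 3, 4]. Checking the degree-preserving permutations of the vertex set shows that none except the identity preserves every edge, so Aut(G) is trivial.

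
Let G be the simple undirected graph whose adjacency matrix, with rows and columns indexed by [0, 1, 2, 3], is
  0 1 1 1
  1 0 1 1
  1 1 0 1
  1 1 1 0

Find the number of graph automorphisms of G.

All 4 vertices are pairwise adjacent: G = K_4. Every bijection on the vertex set is an automorphism of K_4; hence Aut(K_4) ≅ S_4, order 24.

24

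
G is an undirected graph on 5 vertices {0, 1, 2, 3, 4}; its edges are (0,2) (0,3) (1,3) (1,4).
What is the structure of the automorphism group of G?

the cyclic group of order 2

The degree sequence is [2, 2, 1, 2, 1]; the two degree-1 vertices 2 and 4 are the ends of a path, so G = P_5. The only nontrivial automorphism of a path is the end-to-end reflection, so Aut(G) ≅ Z_2.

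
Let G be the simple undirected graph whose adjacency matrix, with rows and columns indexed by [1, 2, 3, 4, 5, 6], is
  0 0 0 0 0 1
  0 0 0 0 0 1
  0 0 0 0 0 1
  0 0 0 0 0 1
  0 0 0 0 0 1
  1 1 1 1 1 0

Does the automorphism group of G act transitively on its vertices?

No

Vertex 6 is the only vertex of degree 5, so every automorphism fixes it; G is not vertex-transitive.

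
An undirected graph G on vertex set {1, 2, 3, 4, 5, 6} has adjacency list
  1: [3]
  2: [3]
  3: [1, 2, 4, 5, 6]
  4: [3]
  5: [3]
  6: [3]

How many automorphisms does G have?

120

Vertex 3 has degree 5 and every other vertex has degree 1, so G is the star K_{1,5} with centre 3. The 5 leaves are pairwise interchangeable while the centre is fixed, giving Aut(G) = S_5.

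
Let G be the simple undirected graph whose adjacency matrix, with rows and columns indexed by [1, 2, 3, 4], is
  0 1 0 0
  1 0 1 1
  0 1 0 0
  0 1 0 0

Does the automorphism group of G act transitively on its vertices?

No

Vertex 2 is the only vertex of degree 3, so every automorphism fixes it; G is not vertex-transitive.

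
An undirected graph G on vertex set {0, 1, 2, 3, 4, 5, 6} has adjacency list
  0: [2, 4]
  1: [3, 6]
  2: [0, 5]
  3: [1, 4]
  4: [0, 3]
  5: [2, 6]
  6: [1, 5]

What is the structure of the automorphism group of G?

the dihedral group of order 14

Every vertex has degree 2 and the graph is connected, so G is the 7-cycle C_7. C_7 has 7 rotations and 7 reflections, so Aut(C_7) ≅ D_7 of order 14.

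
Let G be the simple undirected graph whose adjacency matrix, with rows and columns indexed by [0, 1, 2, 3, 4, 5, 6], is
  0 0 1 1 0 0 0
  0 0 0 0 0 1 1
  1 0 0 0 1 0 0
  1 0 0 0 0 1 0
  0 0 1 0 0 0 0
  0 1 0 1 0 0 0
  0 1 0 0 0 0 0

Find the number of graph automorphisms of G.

2

The degree sequence is [2, 2, 2, 2, 1, 2, 1]; the two degree-1 vertices 4 and 6 are the ends of a path, so G = P_7. The only nontrivial automorphism of a path is the end-to-end reflection, so Aut(G) ≅ Z_2.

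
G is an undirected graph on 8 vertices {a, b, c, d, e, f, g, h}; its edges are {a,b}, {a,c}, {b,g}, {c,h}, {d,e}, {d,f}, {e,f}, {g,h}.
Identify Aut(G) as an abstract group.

D_5 × D_3

G has two connected components, {a, b, c, g, h} and {d, e, f}; each is 2-regular, so G = C_5 ⊔ C_3. The components are non-isomorphic (different sizes), so Aut(G) = Aut(C_5) × Aut(C_3) = D_5 × D_3 of order 10·6 = 60.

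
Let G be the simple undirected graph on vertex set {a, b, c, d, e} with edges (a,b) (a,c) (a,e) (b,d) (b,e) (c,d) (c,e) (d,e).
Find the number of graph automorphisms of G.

Vertex e is the unique vertex of degree 4; the remaining 4 vertices each have degree 3 and induce a cycle, so G is the wheel on 5 vertices with hub e. With the hub fixed, the remaining symmetry is that of the rim cycle C_4, giving the dihedral group D_4.

8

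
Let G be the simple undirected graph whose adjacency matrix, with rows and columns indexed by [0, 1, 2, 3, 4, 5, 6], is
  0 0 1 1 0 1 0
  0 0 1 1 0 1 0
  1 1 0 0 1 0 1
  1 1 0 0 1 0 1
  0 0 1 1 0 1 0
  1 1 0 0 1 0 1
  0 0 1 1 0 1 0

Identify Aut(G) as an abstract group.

S_4 × S_3

The vertices split by degree into {2, 3, 5} (degree 4) and {0, 1, 4, 6} (degree 3); every edge runs between the two parts, so G is the complete bipartite graph K_{3,4}. The parts have unequal sizes, so no automorphism swaps them; each part is permuted independently, giving S_4 × S_3 of order 4!·3! = 144.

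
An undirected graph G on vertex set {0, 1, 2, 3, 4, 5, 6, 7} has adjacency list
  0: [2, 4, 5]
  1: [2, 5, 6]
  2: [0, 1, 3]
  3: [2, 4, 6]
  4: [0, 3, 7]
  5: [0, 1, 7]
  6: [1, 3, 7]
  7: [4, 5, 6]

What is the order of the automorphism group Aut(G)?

G is 3-regular and bipartite on 2^3 = 8 vertices with girth 4; it is the hypercube graph Q_3. Aut(Q_3) consists of the signed permutations of the 3 coordinate axes: 3! permutations times 2^3 sign flips, so |Aut| = 2^3·3! = 48.

48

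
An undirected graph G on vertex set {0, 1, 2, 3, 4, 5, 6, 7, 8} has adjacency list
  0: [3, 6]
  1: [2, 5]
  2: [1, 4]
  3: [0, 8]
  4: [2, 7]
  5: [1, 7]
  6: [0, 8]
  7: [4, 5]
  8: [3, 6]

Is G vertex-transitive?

G has two connected components, {1, 2, 4, 5, 7} and {0, 3, 6, 8}; each is 2-regular, so G = C_5 ⊔ C_4. The orbit of 0 under Aut(G) is {0, 3, 6, 8}, which does not contain 1, so G is not vertex-transitive.

No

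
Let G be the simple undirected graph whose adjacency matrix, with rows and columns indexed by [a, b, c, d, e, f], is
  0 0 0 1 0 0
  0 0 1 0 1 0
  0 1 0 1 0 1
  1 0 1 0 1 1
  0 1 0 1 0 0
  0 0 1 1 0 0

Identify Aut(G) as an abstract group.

{e}

Degrees alone do not determine every vertex (e.g. b and e both have degree 2), but their neighbour-degree multisets differ: N(b) has degrees [2, 3] while N(e) has degrees [2, 4]. Repeating this refinement separates all vertices, so the only automorphism is the identity.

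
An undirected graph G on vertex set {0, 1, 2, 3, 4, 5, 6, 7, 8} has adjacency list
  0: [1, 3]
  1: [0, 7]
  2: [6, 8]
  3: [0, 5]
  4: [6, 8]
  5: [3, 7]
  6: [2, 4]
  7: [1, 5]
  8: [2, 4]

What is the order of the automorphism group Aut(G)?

G has two connected components, {0, 1, 3, 5, 7} and {2, 4, 6, 8}; each is 2-regular, so G = C_5 ⊔ C_4. No automorphism exchanges components of different sizes, hence Aut(G) is the direct product D_5 × D_4, order 80.

80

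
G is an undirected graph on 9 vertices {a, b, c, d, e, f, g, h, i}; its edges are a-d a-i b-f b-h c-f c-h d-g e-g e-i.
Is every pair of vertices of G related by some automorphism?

No

G has two connected components, {a, d, e, g, i} and {b, c, f, h}; each is 2-regular, so G = C_5 ⊔ C_4. The orbit of a under Aut(G) is {a, d, e, g, i}, which does not contain b, so G is not vertex-transitive.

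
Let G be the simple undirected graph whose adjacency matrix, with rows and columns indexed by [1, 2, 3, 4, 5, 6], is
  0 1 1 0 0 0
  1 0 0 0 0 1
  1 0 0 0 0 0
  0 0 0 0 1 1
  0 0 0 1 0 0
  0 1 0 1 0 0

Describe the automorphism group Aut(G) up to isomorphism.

The degree sequence is [2, 2, 1, 2, 1, 2]; the two degree-1 vertices 3 and 5 are the ends of a path, so G = P_6. The only nontrivial automorphism of a path is the end-to-end reflection, so Aut(G) ≅ Z_2.

C_2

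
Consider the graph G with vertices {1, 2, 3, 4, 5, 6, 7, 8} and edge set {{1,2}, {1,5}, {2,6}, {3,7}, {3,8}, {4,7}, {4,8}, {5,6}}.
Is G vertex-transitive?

Yes

G has two connected components, {3, 4, 7, 8} and {1, 2, 5, 6}; each is 2-regular, so G = C_4 ⊔ C_4. With two isomorphic components, Aut(G) = Aut(C_4) ≀ S_2 = (D_4 × D_4) ⋊ Z_2: permute each cycle by D_4, then optionally swap the two cycles. Order 2·(2·4)² = 128. This group acts transitively on the 8 vertices.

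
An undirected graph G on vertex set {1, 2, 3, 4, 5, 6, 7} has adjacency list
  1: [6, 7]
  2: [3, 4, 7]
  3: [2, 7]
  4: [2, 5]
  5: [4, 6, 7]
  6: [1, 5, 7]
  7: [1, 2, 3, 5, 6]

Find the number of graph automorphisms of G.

1

The degree sequence is [2, 3, 2, 2, 3, 3, 5]. Checking the degree-preserving permutations of the vertex set shows that none except the identity preserves every edge, so Aut(G) is trivial.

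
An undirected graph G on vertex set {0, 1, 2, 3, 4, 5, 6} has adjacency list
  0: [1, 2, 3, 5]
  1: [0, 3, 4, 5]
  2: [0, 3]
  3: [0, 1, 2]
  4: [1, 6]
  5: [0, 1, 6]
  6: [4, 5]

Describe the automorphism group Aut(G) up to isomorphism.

the trivial group

The degree sequence is [4, 4, 2, 3, 2, 3, 2]. Checking the degree-preserving permutations of the vertex set shows that none except the identity preserves every edge, so Aut(G) is trivial.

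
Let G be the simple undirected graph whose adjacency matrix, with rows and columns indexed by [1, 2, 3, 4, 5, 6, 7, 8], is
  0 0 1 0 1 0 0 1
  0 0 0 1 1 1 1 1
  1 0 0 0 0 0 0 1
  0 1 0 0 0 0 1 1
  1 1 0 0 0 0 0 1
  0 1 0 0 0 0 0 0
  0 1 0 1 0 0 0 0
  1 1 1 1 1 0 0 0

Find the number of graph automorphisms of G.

1

The degree sequence is [3, 5, 2, 3, 3, 1, 2, 5]. Checking the degree-preserving permutations of the vertex set shows that none except the identity preserves every edge, so Aut(G) is trivial.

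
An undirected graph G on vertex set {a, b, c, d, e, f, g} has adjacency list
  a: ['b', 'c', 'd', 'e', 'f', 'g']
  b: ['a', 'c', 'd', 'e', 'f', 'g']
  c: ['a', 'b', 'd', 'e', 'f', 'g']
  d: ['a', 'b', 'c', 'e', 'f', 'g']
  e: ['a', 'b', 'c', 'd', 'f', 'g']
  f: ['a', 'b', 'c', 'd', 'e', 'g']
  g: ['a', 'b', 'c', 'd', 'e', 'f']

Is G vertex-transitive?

All 7 vertices are pairwise adjacent: G = K_7. Every bijection on the vertex set is an automorphism of K_7; hence Aut(K_7) ≅ S_7, order 5040. This group acts transitively on the 7 vertices.

Yes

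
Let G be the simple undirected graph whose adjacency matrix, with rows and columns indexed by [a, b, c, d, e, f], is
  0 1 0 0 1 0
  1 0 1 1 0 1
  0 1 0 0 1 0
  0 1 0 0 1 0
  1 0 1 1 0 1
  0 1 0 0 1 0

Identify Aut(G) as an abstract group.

The vertices split by degree into {b, e} (degree 4) and {a, c, d, f} (degree 2); every edge runs between the two parts, so G is the complete bipartite graph K_{2,4}. The parts have unequal sizes, so no automorphism swaps them; each part is permuted independently, giving S_2 × S_4 of order 2!·4! = 48.

S_2 × S_4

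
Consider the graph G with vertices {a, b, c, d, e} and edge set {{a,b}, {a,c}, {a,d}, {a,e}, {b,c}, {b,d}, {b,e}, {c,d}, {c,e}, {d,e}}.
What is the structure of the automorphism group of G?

the symmetric group on 5 letters

All 5 vertices are pairwise adjacent: G = K_5. Any permutation of the 5 vertices preserves K_5, so Aut(K_5) = S_5 of order 5! = 120.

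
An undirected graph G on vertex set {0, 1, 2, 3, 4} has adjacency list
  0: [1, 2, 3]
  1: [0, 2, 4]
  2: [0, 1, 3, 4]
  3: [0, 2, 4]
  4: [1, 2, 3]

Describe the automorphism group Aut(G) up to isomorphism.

D_4

Vertex 2 is the unique vertex of degree 4; the remaining 4 vertices each have degree 3 and induce a cycle, so G is the wheel on 5 vertices with hub 2. With the hub fixed, the remaining symmetry is that of the rim cycle C_4, giving the dihedral group D_4.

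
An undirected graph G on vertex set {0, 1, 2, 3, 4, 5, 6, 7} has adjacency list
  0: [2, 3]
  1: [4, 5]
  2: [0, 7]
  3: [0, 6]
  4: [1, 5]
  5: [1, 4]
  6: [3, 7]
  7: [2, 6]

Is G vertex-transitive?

No

G has two connected components, {0, 2, 3, 6, 7} and {1, 4, 5}; each is 2-regular, so G = C_5 ⊔ C_3. The orbit of 0 under Aut(G) is {0, 2, 3, 6, 7}, which does not contain 1, so G is not vertex-transitive.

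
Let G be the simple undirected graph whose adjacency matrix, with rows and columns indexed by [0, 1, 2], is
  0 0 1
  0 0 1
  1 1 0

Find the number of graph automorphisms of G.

2

The degree sequence is [1, 1, 2]; the two degree-1 vertices 0 and 1 are the ends of a path, so G = P_3. A path has exactly one nontrivial symmetry — reversal — giving Aut(G) of order 2.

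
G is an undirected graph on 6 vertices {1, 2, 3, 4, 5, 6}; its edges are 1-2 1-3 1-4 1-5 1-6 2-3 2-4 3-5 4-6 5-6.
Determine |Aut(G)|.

10

Vertex 1 is the unique vertex of degree 5; the remaining 5 vertices each have degree 3 and induce a cycle, so G is the wheel on 6 vertices with hub 1. With the hub fixed, the remaining symmetry is that of the rim cycle C_5, giving the dihedral group D_5.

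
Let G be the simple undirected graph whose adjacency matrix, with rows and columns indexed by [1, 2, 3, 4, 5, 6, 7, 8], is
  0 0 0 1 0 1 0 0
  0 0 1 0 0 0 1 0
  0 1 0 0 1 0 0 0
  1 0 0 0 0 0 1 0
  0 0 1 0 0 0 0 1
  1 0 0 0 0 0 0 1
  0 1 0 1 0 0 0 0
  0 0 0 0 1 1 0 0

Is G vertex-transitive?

Every vertex has degree 2 and the graph is connected, so G is the 8-cycle C_8. The automorphisms of the 8-cycle are exactly the symmetries of a regular 8-gon: the dihedral group D_8, |D_8| = 16. This group acts transitively on the 8 vertices.

Yes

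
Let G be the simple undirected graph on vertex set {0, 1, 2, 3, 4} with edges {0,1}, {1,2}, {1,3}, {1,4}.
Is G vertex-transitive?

Vertex 1 is the only vertex of degree 4, so every automorphism fixes it; G is not vertex-transitive.

No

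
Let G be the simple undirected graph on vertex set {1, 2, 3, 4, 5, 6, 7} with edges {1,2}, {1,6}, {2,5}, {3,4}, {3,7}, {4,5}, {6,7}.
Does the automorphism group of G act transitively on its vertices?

Yes

G is 2-regular and connected on 7 vertices, i.e. the cycle C_7. C_7 has 7 rotations and 7 reflections, so Aut(C_7) ≅ D_7 of order 14. Under this action every vertex can be carried to every other, so G is vertex-transitive.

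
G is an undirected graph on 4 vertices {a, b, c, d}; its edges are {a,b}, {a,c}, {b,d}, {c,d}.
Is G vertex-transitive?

G is 2-regular and connected on 4 vertices, i.e. the cycle C_4. The automorphisms of the 4-cycle are exactly the symmetries of a regular 4-gon: the dihedral group D_4, |D_4| = 8. Under this action every vertex can be carried to every other, so G is vertex-transitive.

Yes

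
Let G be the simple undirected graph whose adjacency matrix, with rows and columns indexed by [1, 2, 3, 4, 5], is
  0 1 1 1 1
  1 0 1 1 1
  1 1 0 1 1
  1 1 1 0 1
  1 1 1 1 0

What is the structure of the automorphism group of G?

Every vertex has degree 4, so G is the complete graph K_5. Any permutation of the 5 vertices preserves K_5, so Aut(K_5) = S_5 of order 5! = 120.

the symmetric group on 5 letters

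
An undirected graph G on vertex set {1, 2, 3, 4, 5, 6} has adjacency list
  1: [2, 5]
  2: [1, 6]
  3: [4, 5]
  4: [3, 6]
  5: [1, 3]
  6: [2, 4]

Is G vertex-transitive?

Yes

Every vertex has degree 2 and the graph is connected, so G is the 6-cycle C_6. C_6 has 6 rotations and 6 reflections, so Aut(C_6) ≅ D_6 of order 12. Under this action every vertex can be carried to every other, so G is vertex-transitive.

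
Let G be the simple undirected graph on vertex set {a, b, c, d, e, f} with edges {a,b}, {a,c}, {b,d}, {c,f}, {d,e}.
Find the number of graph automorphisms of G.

2

The degree sequence is [2, 2, 2, 2, 1, 1]; the two degree-1 vertices e and f are the ends of a path, so G = P_6. The only nontrivial automorphism of a path is the end-to-end reflection, so Aut(G) ≅ Z_2.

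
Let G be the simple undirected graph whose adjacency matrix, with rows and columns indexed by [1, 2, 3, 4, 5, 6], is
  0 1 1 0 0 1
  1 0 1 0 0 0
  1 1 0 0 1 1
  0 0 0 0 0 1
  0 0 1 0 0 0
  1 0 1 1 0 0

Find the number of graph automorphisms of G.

1

Degrees alone do not determine every vertex (e.g. 1 and 6 both have degree 3), but their neighbour-degree multisets differ: N(1) has degrees [2, 3, 4] while N(6) has degrees [1, 3, 4]. Repeating this refinement separates all vertices, so the only automorphism is the identity.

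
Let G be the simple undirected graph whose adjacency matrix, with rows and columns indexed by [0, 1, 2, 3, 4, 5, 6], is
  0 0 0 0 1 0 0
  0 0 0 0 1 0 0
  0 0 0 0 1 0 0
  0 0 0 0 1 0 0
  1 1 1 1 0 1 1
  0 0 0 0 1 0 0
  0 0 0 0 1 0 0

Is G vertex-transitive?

Vertex 4 is the only vertex of degree 6, so every automorphism fixes it; G is not vertex-transitive.

No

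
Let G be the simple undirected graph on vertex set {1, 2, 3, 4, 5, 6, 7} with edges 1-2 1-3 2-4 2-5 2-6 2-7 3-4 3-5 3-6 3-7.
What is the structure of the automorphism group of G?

S_2 × S_5

The vertices split by degree into {2, 3} (degree 5) and {1, 4, 5, 6, 7} (degree 2); every edge runs between the two parts, so G is the complete bipartite graph K_{2,5}. The parts have unequal sizes, so no automorphism swaps them; each part is permuted independently, giving S_2 × S_5 of order 2!·5! = 240.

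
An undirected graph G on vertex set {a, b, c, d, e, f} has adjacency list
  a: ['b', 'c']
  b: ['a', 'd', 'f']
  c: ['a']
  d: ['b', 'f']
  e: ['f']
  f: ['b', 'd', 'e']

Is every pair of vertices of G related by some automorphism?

No

Automorphisms preserve degree, but G has vertices of degree 1 and vertices of degree 3; no automorphism maps one to the other, so G is not vertex-transitive.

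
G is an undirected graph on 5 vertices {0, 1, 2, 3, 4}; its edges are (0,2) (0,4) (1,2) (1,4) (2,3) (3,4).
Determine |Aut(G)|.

The vertices split by degree into {2, 4} (degree 3) and {0, 1, 3} (degree 2); every edge runs between the two parts, so G is the complete bipartite graph K_{2,3}. Automorphisms preserve the bipartition setwise (since the parts differ in size) and act as S_3 × S_2 within it; |Aut| = 12.

12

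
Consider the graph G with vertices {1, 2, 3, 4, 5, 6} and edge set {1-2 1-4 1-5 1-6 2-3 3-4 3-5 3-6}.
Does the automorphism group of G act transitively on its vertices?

No

Automorphisms preserve degree, but G has vertices of degree 2 and vertices of degree 4; no automorphism maps one to the other, so G is not vertex-transitive.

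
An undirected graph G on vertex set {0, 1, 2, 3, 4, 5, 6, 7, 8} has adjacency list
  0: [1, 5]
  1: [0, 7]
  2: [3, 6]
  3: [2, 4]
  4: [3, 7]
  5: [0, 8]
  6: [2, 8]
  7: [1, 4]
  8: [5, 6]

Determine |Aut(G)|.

18

G is 2-regular and connected on 9 vertices, i.e. the cycle C_9. C_9 has 9 rotations and 9 reflections, so Aut(C_9) ≅ D_9 of order 18.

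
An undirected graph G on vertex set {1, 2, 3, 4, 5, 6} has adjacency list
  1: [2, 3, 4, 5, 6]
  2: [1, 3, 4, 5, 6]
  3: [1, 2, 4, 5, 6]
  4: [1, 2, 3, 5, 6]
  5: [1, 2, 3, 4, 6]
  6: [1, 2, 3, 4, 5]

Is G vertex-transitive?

Yes

Every vertex has degree 5, so G is the complete graph K_6. Every bijection on the vertex set is an automorphism of K_6; hence Aut(K_6) ≅ S_6, order 720. This group acts transitively on the 6 vertices.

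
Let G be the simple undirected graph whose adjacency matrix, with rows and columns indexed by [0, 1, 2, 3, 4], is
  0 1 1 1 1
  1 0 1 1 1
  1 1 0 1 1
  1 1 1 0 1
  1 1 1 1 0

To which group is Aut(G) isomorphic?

S_5

Every vertex has degree 4, so G is the complete graph K_5. Every bijection on the vertex set is an automorphism of K_5; hence Aut(K_5) ≅ S_5, order 120.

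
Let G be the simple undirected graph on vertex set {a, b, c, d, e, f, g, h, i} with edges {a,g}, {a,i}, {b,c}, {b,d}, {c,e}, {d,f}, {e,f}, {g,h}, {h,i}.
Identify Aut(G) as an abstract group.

D_4 × D_5

G has two connected components, {b, c, d, e, f} and {a, g, h, i}; each is 2-regular, so G = C_5 ⊔ C_4. No automorphism exchanges components of different sizes, hence Aut(G) is the direct product D_4 × D_5, order 80.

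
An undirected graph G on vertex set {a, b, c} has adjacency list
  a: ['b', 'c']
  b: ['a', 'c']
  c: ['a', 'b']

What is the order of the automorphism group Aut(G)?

6

All 3 vertices are pairwise adjacent: G = K_3. Any permutation of the 3 vertices preserves K_3, so Aut(K_3) = S_3 of order 3! = 6.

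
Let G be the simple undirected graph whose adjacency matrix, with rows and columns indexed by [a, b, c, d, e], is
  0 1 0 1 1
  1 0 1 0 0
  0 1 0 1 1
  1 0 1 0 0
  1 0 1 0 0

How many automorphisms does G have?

12

The vertices split by degree into {a, c} (degree 3) and {b, d, e} (degree 2); every edge runs between the two parts, so G is the complete bipartite graph K_{2,3}. Automorphisms preserve the bipartition setwise (since the parts differ in size) and act as S_3 × S_2 within it; |Aut| = 12.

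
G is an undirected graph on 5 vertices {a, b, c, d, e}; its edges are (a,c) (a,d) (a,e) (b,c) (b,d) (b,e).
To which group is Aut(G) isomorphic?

S_3 × S_2

The vertices split by degree into {a, b} (degree 3) and {c, d, e} (degree 2); every edge runs between the two parts, so G is the complete bipartite graph K_{2,3}. The parts have unequal sizes, so no automorphism swaps them; each part is permuted independently, giving S_3 × S_2 of order 3!·2! = 12.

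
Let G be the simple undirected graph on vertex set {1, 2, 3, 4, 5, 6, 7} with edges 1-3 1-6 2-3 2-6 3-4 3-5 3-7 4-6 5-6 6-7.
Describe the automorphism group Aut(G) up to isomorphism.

The vertices split by degree into {3, 6} (degree 5) and {1, 2, 4, 5, 7} (degree 2); every edge runs between the two parts, so G is the complete bipartite graph K_{2,5}. Automorphisms preserve the bipartition setwise (since the parts differ in size) and act as S_5 × S_2 within it; |Aut| = 240.

S_5 × S_2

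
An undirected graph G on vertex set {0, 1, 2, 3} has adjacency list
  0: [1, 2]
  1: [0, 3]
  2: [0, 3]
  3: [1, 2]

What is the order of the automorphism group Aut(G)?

8

Every vertex has degree 2 and the graph is connected, so G is the 4-cycle C_4. The automorphisms of the 4-cycle are exactly the symmetries of a regular 4-gon: the dihedral group D_4, |D_4| = 8.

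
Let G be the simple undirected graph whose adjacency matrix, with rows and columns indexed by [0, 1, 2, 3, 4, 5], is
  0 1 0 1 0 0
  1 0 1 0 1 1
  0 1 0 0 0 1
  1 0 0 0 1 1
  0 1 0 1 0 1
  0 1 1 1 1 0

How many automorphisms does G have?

1

Degrees alone do not determine every vertex (e.g. 0 and 2 both have degree 2), but their neighbour-degree multisets differ: N(0) has degrees [3, 4] while N(2) has degrees [4, 4]. Repeating this refinement separates all vertices, so the only automorphism is the identity.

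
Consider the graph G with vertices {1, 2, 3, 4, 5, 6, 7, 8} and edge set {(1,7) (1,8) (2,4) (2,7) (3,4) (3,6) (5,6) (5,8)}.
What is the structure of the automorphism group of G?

G is 2-regular and connected on 8 vertices, i.e. the cycle C_8. The automorphisms of the 8-cycle are exactly the symmetries of a regular 8-gon: the dihedral group D_8, |D_8| = 16.

the dihedral group of order 16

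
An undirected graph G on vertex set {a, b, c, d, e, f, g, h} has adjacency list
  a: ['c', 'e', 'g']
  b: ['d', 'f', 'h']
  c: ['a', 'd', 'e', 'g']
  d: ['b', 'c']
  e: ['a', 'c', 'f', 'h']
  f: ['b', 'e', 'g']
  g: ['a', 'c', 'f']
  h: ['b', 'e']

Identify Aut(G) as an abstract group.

The degree sequence is [3, 3, 4, 2, 4, 3, 3, 2]. Checking the degree-preserving permutations of the vertex set shows that none except the identity preserves every edge, so Aut(G) is trivial.

1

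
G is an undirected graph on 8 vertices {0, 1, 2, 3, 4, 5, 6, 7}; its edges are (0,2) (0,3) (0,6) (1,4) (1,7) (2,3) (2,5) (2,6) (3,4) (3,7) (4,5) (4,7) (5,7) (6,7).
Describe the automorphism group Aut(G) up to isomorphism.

Degrees alone do not determine every vertex (e.g. 0 and 5 both have degree 3), but their neighbour-degree multisets differ: N(0) has degrees [3, 4, 4] while N(5) has degrees [4, 4, 5]. Repeating this refinement separates all vertices, so the only automorphism is the identity.

the trivial group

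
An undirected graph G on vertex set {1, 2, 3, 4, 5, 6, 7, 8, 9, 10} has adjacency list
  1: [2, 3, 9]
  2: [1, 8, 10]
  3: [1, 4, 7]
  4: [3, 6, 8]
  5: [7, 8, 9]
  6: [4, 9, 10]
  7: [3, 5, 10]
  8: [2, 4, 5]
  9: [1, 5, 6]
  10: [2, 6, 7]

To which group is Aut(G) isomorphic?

the symmetric group S_5

G is 3-regular on 10 vertices with no triangles and no 4-cycles (girth 5): this is the Petersen graph. Viewing the Petersen graph as the Kneser graph K(5,2) — vertices are 2-subsets of {1,…,5}, edges join disjoint pairs — its automorphisms are exactly the permutations of the 5-element set, so Aut ≅ S_5 of order 120.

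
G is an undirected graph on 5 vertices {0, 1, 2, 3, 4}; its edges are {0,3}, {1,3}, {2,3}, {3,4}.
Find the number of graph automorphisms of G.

Vertex 3 has degree 4 and every other vertex has degree 1, so G is the star K_{1,4} with centre 3. Any automorphism fixes the centre and permutes the 4 leaves freely, so Aut(G) ≅ S_4 of order 4! = 24.

24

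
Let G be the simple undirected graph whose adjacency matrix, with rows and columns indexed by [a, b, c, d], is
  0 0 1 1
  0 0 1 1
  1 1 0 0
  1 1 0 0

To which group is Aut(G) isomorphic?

G is 2-regular and bipartite on 2^2 = 4 vertices with girth 4; it is the hypercube graph Q_2. Aut(Q_2) consists of the signed permutations of the 2 coordinate axes: 2! permutations times 2^2 sign flips, so |Aut| = 2^2·2! = 8.

the dihedral group of order 8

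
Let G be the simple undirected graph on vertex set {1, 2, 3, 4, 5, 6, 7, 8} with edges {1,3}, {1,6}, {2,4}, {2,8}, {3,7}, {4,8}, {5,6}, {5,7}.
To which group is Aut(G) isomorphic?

D_3 × D_5

G has two connected components, {1, 3, 5, 6, 7} and {2, 4, 8}; each is 2-regular, so G = C_5 ⊔ C_3. The components are non-isomorphic (different sizes), so Aut(G) = Aut(C_3) × Aut(C_5) = D_3 × D_5 of order 6·10 = 60.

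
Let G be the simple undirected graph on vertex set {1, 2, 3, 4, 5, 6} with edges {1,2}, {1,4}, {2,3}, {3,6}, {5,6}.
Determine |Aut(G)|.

The degree sequence is [2, 2, 2, 1, 1, 2]; the two degree-1 vertices 4 and 5 are the ends of a path, so G = P_6. A path has exactly one nontrivial symmetry — reversal — giving Aut(G) of order 2.

2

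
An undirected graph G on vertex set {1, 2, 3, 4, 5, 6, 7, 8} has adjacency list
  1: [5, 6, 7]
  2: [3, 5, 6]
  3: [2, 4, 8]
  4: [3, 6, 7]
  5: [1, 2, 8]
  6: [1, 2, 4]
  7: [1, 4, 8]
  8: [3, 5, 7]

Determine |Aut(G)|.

48

G is 3-regular and bipartite on 2^3 = 8 vertices with girth 4; it is the hypercube graph Q_3. Aut(Q_3) consists of the signed permutations of the 3 coordinate axes: 3! permutations times 2^3 sign flips, so |Aut| = 2^3·3! = 48.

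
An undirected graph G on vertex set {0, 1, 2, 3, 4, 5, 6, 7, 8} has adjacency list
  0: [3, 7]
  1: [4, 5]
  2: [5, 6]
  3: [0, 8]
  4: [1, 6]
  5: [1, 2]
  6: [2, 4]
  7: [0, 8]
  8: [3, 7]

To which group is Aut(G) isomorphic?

G has two connected components, {1, 2, 4, 5, 6} and {0, 3, 7, 8}; each is 2-regular, so G = C_5 ⊔ C_4. The components are non-isomorphic (different sizes), so Aut(G) = Aut(C_5) × Aut(C_4) = D_5 × D_4 of order 10·8 = 80.

D_5 × D_4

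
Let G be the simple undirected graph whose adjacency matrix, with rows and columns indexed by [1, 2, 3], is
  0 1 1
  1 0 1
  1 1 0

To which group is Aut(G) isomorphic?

S_3

Every vertex has degree 2, so G is the complete graph K_3. Every bijection on the vertex set is an automorphism of K_3; hence Aut(K_3) ≅ S_3, order 6.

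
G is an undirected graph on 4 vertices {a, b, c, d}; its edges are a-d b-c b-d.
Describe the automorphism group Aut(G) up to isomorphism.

The degree sequence is [1, 2, 1, 2]; the two degree-1 vertices a and c are the ends of a path, so G = P_4. A path has exactly one nontrivial symmetry — reversal — giving Aut(G) of order 2.

Z_2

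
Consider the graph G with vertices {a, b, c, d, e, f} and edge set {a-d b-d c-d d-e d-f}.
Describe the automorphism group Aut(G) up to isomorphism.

Vertex d has degree 5 and every other vertex has degree 1, so G is the star K_{1,5} with centre d. The 5 leaves are pairwise interchangeable while the centre is fixed, giving Aut(G) = S_5.

S_5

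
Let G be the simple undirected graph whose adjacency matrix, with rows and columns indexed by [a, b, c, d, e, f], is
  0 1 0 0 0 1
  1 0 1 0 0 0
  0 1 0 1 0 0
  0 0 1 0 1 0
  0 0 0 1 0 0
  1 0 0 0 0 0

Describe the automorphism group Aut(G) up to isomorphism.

C_2

The degree sequence is [2, 2, 2, 2, 1, 1]; the two degree-1 vertices e and f are the ends of a path, so G = P_6. A path has exactly one nontrivial symmetry — reversal — giving Aut(G) of order 2.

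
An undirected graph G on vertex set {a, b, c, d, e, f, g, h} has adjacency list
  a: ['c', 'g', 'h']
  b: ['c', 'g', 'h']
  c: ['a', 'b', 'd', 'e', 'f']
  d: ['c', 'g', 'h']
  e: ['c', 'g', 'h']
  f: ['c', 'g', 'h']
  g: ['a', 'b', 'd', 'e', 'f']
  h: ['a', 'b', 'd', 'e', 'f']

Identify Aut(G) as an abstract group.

S_5 × S_3

The vertices split by degree into {c, g, h} (degree 5) and {a, b, d, e, f} (degree 3); every edge runs between the two parts, so G is the complete bipartite graph K_{3,5}. The parts have unequal sizes, so no automorphism swaps them; each part is permuted independently, giving S_5 × S_3 of order 5!·3! = 720.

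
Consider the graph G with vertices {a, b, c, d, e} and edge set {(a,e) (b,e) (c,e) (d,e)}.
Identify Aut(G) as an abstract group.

Vertex e has degree 4 and every other vertex has degree 1, so G is the star K_{1,4} with centre e. The 4 leaves are pairwise interchangeable while the centre is fixed, giving Aut(G) = S_4.

the symmetric group on 4 letters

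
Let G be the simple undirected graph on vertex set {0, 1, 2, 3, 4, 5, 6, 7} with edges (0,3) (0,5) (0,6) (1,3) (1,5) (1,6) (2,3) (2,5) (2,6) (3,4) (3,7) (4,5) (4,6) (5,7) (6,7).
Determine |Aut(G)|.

The vertices split by degree into {3, 5, 6} (degree 5) and {0, 1, 2, 4, 7} (degree 3); every edge runs between the two parts, so G is the complete bipartite graph K_{3,5}. The parts have unequal sizes, so no automorphism swaps them; each part is permuted independently, giving S_5 × S_3 of order 5!·3! = 720.

720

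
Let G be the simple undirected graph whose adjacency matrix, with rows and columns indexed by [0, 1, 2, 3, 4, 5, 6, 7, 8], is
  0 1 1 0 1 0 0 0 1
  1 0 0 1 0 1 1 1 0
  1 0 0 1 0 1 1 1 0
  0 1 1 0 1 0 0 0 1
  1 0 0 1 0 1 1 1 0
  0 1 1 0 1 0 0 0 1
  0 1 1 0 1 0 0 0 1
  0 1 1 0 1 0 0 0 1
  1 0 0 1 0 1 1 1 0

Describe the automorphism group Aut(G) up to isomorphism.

S_4 × S_5

The vertices split by degree into {1, 2, 4, 8} (degree 5) and {0, 3, 5, 6, 7} (degree 4); every edge runs between the two parts, so G is the complete bipartite graph K_{4,5}. The parts have unequal sizes, so no automorphism swaps them; each part is permuted independently, giving S_4 × S_5 of order 4!·5! = 2880.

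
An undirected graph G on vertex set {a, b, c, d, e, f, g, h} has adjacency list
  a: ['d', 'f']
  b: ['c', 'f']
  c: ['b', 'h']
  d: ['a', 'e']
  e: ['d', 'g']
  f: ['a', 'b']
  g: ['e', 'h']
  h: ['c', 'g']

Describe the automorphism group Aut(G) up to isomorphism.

D_8

G is 2-regular and connected on 8 vertices, i.e. the cycle C_8. C_8 has 8 rotations and 8 reflections, so Aut(C_8) ≅ D_8 of order 16.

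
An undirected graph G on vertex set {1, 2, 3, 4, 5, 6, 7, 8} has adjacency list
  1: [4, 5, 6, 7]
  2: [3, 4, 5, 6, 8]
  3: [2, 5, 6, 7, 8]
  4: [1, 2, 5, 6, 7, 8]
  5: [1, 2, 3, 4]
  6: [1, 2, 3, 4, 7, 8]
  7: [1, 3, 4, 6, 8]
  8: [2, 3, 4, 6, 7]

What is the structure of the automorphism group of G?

1

The degree sequence is [4, 5, 5, 6, 4, 6, 5, 5]. Checking the degree-preserving permutations of the vertex set shows that none except the identity preserves every edge, so Aut(G) is trivial.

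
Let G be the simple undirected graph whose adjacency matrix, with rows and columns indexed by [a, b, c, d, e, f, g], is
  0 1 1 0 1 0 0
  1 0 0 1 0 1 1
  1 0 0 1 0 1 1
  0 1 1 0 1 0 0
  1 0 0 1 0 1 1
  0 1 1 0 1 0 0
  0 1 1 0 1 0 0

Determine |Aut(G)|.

The vertices split by degree into {b, c, e} (degree 4) and {a, d, f, g} (degree 3); every edge runs between the two parts, so G is the complete bipartite graph K_{3,4}. The parts have unequal sizes, so no automorphism swaps them; each part is permuted independently, giving S_3 × S_4 of order 3!·4! = 144.

144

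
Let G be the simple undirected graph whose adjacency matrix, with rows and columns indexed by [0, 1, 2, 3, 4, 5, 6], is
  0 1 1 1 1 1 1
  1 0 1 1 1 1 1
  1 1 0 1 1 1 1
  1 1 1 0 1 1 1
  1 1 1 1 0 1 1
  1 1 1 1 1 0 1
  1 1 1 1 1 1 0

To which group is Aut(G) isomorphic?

S_7

All 7 vertices are pairwise adjacent: G = K_7. Every bijection on the vertex set is an automorphism of K_7; hence Aut(K_7) ≅ S_7, order 5040.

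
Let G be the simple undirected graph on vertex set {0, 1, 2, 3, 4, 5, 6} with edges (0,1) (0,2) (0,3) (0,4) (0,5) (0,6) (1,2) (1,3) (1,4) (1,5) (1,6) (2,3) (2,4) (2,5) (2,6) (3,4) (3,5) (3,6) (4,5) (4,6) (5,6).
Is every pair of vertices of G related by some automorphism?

All 7 vertices are pairwise adjacent: G = K_7. Every bijection on the vertex set is an automorphism of K_7; hence Aut(K_7) ≅ S_7, order 5040. This group acts transitively on the 7 vertices.

Yes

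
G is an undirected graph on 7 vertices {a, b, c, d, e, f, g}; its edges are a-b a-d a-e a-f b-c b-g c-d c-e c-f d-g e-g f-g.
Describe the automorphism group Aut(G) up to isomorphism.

S_4 × S_3

The vertices split by degree into {a, c, g} (degree 4) and {b, d, e, f} (degree 3); every edge runs between the two parts, so G is the complete bipartite graph K_{3,4}. The parts have unequal sizes, so no automorphism swaps them; each part is permuted independently, giving S_4 × S_3 of order 4!·3! = 144.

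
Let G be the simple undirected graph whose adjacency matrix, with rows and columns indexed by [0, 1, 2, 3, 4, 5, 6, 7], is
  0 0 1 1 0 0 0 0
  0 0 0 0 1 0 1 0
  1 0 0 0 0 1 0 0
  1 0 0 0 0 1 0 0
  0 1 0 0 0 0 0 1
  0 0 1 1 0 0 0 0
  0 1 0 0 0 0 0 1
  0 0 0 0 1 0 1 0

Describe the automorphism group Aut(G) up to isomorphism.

G has two connected components, {1, 4, 6, 7} and {0, 2, 3, 5}; each is 2-regular, so G = C_4 ⊔ C_4. Aut of a disjoint union of two copies of C_4 is the wreath product D_4 ≀ Z_2, of order 2·8² = 128.

D_4 ≀ Z_2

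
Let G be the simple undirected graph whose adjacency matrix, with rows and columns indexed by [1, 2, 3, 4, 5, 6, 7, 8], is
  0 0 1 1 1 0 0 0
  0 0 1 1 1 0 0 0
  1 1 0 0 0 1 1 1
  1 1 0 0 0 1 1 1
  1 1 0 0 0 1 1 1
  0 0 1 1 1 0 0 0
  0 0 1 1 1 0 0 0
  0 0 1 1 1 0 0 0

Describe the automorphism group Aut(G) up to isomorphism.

The vertices split by degree into {3, 4, 5} (degree 5) and {1, 2, 6, 7, 8} (degree 3); every edge runs between the two parts, so G is the complete bipartite graph K_{3,5}. Automorphisms preserve the bipartition setwise (since the parts differ in size) and act as S_5 × S_3 within it; |Aut| = 720.

S_5 × S_3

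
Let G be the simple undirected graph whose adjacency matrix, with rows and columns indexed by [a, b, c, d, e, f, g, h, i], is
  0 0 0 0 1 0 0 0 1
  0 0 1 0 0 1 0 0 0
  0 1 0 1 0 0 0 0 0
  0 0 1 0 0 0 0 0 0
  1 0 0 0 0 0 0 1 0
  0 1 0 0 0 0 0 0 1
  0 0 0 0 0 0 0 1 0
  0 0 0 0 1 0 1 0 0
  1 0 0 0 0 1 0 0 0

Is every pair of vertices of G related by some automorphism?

Automorphisms preserve degree, but G has vertices of degree 1 and vertices of degree 2; no automorphism maps one to the other, so G is not vertex-transitive.

No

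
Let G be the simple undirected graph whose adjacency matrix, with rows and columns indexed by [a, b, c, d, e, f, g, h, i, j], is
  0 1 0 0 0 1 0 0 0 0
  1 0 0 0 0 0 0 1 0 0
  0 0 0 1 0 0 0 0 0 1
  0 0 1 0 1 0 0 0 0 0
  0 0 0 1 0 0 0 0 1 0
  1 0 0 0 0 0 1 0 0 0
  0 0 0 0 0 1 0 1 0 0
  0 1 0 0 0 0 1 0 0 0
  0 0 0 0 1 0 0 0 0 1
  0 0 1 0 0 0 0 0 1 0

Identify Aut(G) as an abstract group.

(D_5 × D_5) ⋊ Z_2

G has two connected components, {c, d, e, i, j} and {a, b, f, g, h}; each is 2-regular, so G = C_5 ⊔ C_5. With two isomorphic components, Aut(G) = Aut(C_5) ≀ S_2 = (D_5 × D_5) ⋊ Z_2: permute each cycle by D_5, then optionally swap the two cycles. Order 2·(2·5)² = 200.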